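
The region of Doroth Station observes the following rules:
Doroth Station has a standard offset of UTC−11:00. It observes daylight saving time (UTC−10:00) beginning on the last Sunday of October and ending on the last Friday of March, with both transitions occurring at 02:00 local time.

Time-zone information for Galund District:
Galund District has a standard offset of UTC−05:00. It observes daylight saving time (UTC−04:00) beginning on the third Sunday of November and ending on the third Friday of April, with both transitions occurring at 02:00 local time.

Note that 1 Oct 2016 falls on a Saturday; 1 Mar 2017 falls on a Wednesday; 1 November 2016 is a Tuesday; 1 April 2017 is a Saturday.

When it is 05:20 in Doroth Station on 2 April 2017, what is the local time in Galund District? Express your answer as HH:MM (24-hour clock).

1 October 2016 is a Saturday, so Sundays fall on 2, 9, 16, 23, 30; the last is October 30.
1 March 2017 is a Wednesday, so Fridays fall on 3, 10, 17, 24, 31; the last is March 31.
2 April 2017 does not fall between 30 October 2016 and 31 March 2017, so daylight saving is not in effect and Doroth Station is at UTC−11:00.
05:20 Doroth Station + 11h = 16:20 UTC.
1 November 2016 is a Tuesday, so the first Sunday is November 6 and the third is November 20.
1 April 2017 is a Saturday, so the first Friday is April 7 and the third is April 21.
At the standard offset (UTC−05:00), 16:20 UTC − 5h = 11:20 Galund District standard time.
The standard-time date in Galund District, 2 April 2017, falls between 20 November 2016 and 21 April 2017, so daylight saving is in effect and Galund District is at UTC−04:00.
16:20 UTC − 4h = 12:20 Galund District.

12:20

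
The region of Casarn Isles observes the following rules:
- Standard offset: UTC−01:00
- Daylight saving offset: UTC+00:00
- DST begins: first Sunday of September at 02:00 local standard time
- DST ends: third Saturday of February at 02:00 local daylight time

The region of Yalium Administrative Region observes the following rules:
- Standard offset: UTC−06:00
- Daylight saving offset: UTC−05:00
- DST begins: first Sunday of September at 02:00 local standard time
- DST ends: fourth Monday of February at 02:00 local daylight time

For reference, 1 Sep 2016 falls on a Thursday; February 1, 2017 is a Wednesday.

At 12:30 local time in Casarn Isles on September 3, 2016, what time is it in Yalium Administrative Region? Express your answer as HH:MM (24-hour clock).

07:30

1 September 2016 is a Thursday, so the first Sunday is September 4.
1 February 2017 is a Wednesday, so the first Saturday is February 4 and the third is February 18.
Daylight saving runs 4 September 2016 – 18 February 2017; September 3, 2016 is outside that window, so Casarn Isles is on standard time at UTC−01:00.
12:30 Casarn Isles + 1h = 13:30 UTC.
1 September 2016 is a Thursday, so the first Sunday is September 4.
1 February 2017 is a Wednesday, so the first Monday is February 6 and the fourth is February 27.
At the standard offset (UTC−06:00), 13:30 UTC − 6h = 07:30 Yalium Administrative Region standard time.
The standard-time date in Yalium Administrative Region, September 3, 2016, does not fall between 4 September 2016 and 27 February 2017, so daylight saving is not in effect and Yalium Administrative Region is at UTC−06:00.
13:30 UTC − 6h = 07:30 Yalium Administrative Region.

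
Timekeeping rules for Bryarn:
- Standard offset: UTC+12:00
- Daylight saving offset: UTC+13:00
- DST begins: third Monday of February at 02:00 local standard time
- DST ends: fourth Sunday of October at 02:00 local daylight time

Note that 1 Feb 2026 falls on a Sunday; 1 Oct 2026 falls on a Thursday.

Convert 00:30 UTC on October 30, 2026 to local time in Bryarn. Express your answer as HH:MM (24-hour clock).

12:30

1 February 2026 is a Sunday, so the first Monday is February 2 and the third is February 16.
1 October 2026 is a Thursday, so the first Sunday is October 4 and the fourth is October 25.
At the standard offset (UTC+12:00), 00:30 UTC + 12h = 12:30 Bryarn standard time.
The standard-time date in Bryarn, October 30, 2026, does not fall between 16 February and 25 October, so daylight saving is not in effect and Bryarn is at UTC+12:00.
00:30 UTC + 12h = 12:30 local.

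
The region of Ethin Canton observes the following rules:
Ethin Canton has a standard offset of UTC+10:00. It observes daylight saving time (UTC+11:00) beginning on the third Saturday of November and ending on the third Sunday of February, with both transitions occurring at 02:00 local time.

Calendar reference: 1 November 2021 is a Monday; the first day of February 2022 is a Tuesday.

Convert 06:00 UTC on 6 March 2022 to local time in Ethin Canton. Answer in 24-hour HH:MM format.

16:00

1 November 2021 is a Monday, so the first Saturday is November 6 and the third is November 20.
1 February 2022 is a Tuesday, so the first Sunday is February 6 and the third is February 20.
At the standard offset (UTC+10:00), 06:00 UTC + 10h = 16:00 Ethin Canton standard time.
Daylight saving runs 20 November 2021 – 20 February 2022; the standard-time date in Ethin Canton, 6 March 2022, is outside that window, so Ethin Canton is on standard time at UTC+10:00.
06:00 UTC + 10h = 16:00 local.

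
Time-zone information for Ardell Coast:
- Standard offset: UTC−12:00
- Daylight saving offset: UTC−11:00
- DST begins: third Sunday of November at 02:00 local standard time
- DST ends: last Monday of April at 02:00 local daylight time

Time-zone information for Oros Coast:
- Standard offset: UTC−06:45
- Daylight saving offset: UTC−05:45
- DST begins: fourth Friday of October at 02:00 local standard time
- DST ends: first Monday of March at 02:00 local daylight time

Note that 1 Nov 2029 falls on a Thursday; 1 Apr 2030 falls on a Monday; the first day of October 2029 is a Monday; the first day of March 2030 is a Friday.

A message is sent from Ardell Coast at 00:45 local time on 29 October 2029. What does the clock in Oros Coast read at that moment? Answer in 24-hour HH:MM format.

1 November 2029 is a Thursday, so the first Sunday is November 4 and the third is November 18.
1 April 2030 is a Monday, so Mondays fall on 1, 8, 15, 22, 29; the last is April 29.
Daylight saving runs 18 November 2029 – 29 April 2030; 29 October 2029 is outside that window, so Ardell Coast is on standard time at UTC−12:00.
00:45 Ardell Coast + 12h = 12:45 UTC.
1 October 2029 is a Monday, so the first Friday is October 5 and the fourth is October 26.
1 March 2030 is a Friday, so the first Monday is March 4.
At the standard offset (UTC−06:45), 12:45 UTC − 6h45m = 06:00 Oros Coast standard time.
The standard-time date in Oros Coast, 29 October 2029, falls between 26 October 2029 and 4 March 2030, so daylight saving is in effect and Oros Coast is at UTC−05:45.
12:45 UTC − 5h45m = 07:00 Oros Coast.

07:00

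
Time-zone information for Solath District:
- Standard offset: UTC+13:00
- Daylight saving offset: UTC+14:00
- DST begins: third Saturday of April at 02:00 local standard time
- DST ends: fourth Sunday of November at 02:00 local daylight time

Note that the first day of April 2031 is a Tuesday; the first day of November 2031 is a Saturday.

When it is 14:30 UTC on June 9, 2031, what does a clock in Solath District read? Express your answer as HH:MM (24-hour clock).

1 April 2031 is a Tuesday, so the first Saturday is April 5 and the third is April 19.
1 November 2031 is a Saturday, so the first Sunday is November 2 and the fourth is November 23.
At the standard offset (UTC+13:00), 14:30 UTC + 13h = 03:30 Solath District standard time (rolling into the next day, 10 June 2031).
The standard-time date in Solath District, June 10, 2031, falls between 19 April and 23 November, so daylight saving is in effect and Solath District is at UTC+14:00.
14:30 UTC + 14h = 04:30 local (rolling into the next day, 10 June 2031).

04:30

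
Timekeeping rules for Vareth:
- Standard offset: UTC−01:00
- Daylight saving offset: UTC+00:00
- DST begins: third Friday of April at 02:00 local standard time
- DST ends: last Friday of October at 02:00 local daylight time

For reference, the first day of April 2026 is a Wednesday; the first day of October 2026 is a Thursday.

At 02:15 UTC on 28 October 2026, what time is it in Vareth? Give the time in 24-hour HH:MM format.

02:15

1 April 2026 is a Wednesday, so the first Friday is April 3 and the third is April 17.
1 October 2026 is a Thursday, so Fridays fall on 2, 9, 16, 23, 30; the last is October 30.
At the standard offset (UTC−01:00), 02:15 UTC − 1h = 01:15 Vareth standard time.
The standard-time date in Vareth, 28 October 2026, falls between 17 April and 30 October, so daylight saving is in effect and Vareth is at UTC+00:00.
02:15 UTC + 0h = 02:15 local.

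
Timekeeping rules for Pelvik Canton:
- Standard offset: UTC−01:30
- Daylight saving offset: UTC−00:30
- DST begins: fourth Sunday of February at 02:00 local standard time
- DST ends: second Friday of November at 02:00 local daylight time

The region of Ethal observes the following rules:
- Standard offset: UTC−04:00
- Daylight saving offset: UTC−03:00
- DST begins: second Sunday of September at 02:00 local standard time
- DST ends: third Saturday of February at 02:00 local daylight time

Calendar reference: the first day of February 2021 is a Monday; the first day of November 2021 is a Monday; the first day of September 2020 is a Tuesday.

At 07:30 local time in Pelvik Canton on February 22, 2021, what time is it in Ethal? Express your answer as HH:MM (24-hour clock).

1 February 2021 is a Monday, so the first Sunday is February 7 and the fourth is February 28.
1 November 2021 is a Monday, so the first Friday is November 5 and the second is November 12.
February 22, 2021 is outside the daylight-saving period (28 February – 12 November), so Pelvik Canton is on standard time, UTC−01:30.
07:30 Pelvik Canton + 1h30m = 09:00 UTC.
1 September 2020 is a Tuesday, so the first Sunday is September 6 and the second is September 13.
1 February 2021 is a Monday, so the first Saturday is February 6 and the third is February 20.
At the standard offset (UTC−04:00), 09:00 UTC − 4h = 05:00 Ethal standard time.
The standard-time date in Ethal, February 22, 2021, is outside the daylight-saving period (13 September 2020 – 20 February 2021), so Ethal is on standard time, UTC−04:00.
09:00 UTC − 4h = 05:00 Ethal.

05:00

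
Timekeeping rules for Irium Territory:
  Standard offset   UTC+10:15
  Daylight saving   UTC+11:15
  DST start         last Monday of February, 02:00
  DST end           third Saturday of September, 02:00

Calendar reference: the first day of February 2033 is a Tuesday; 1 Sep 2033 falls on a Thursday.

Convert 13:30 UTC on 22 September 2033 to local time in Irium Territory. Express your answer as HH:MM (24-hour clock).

23:45

1 February 2033 is a Tuesday, so Mondays fall on 7, 14, 21, 28; the last is February 28.
1 September 2033 is a Thursday, so the first Saturday is September 3 and the third is September 17.
At the standard offset (UTC+10:15), 13:30 UTC + 10h15m = 23:45 Irium Territory standard time.
The standard-time date in Irium Territory, 22 September 2033, is outside the daylight-saving period (28 February – 17 September), so Irium Territory is on standard time, UTC+10:15.
13:30 UTC + 10h15m = 23:45 local.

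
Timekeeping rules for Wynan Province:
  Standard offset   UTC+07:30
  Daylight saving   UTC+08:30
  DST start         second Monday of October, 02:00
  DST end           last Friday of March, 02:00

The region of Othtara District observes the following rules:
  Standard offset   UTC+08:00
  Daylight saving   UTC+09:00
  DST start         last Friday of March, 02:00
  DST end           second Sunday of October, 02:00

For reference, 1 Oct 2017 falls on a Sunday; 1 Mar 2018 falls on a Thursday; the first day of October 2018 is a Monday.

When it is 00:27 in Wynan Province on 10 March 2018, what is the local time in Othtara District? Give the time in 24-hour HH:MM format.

23:57

1 October 2017 is a Sunday, so the first Monday is October 2 and the second is October 9.
1 March 2018 is a Thursday, so Fridays fall on 2, 9, 16, 23, 30; the last is March 30.
10 March 2018 falls between 9 October 2017 and 30 March 2018, so daylight saving is in effect and Wynan Province is at UTC+08:30.
00:27 Wynan Province − 8h30m = 15:57 UTC (rolling into the previous day, 9 March 2018).
1 March 2018 is a Thursday, so Fridays fall on 2, 9, 16, 23, 30; the last is March 30.
1 October 2018 is a Monday, so the first Sunday is October 7 and the second is October 14.
At the standard offset (UTC+08:00), 15:57 UTC + 8h = 23:57 Othtara District standard time.
The standard-time date in Othtara District, 9 March 2018, does not fall between 30 March and 14 October, so daylight saving is not in effect and Othtara District is at UTC+08:00.
15:57 UTC + 8h = 23:57 Othtara District.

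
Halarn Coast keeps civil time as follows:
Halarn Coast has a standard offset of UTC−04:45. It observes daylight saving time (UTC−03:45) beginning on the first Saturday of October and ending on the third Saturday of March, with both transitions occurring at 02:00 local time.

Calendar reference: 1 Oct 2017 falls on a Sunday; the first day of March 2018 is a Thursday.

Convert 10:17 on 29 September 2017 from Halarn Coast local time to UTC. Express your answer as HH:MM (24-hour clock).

15:02

1 October 2017 is a Sunday, so the first Saturday is October 7.
1 March 2018 is a Thursday, so the first Saturday is March 3 and the third is March 17.
29 September 2017 is outside the daylight-saving period (7 October 2017 – 17 March 2018), so Halarn Coast is on standard time, UTC−04:45.
10:17 local + 4h45m = 15:02 UTC.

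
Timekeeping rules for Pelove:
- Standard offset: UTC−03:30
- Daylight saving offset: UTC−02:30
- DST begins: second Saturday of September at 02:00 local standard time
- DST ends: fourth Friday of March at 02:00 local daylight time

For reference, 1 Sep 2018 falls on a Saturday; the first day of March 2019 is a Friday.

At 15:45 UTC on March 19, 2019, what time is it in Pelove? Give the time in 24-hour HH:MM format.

13:15

1 September 2018 is a Saturday, so the first Saturday is September 1 and the second is September 8.
1 March 2019 is a Friday, so the first Friday is March 1 and the fourth is March 22.
At the standard offset (UTC−03:30), 15:45 UTC − 3h30m = 12:15 Pelove standard time.
Daylight saving runs 8 September 2018 – 22 March 2019; the standard-time date in Pelove, March 19, 2019, is inside that window, so Pelove is at UTC−02:30.
15:45 UTC − 2h30m = 13:15 local.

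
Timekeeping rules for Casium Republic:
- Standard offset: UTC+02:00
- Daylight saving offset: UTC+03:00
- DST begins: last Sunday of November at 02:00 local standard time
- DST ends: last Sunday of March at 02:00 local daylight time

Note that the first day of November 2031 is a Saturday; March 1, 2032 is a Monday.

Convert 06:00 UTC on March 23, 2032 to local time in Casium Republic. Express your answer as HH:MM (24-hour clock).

09:00

1 November 2031 is a Saturday, so Sundays fall on 2, 9, 16, 23, 30; the last is November 30.
1 March 2032 is a Monday, so Sundays fall on 7, 14, 21, 28; the last is March 28.
At the standard offset (UTC+02:00), 06:00 UTC + 2h = 08:00 Casium Republic standard time.
The standard-time date in Casium Republic, March 23, 2032, falls between 30 November 2031 and 28 March 2032, so daylight saving is in effect and Casium Republic is at UTC+03:00.
06:00 UTC + 3h = 09:00 local.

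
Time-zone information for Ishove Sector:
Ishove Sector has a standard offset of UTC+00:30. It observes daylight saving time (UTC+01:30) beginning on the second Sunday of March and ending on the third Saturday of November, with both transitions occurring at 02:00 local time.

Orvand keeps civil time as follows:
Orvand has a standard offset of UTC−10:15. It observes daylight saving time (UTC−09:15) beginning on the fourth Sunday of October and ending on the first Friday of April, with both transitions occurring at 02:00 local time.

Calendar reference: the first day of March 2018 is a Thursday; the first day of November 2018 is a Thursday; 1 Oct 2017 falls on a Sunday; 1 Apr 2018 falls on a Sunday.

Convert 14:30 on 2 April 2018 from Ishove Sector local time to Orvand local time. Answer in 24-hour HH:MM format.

1 March 2018 is a Thursday, so the first Sunday is March 4 and the second is March 11.
1 November 2018 is a Thursday, so the first Saturday is November 3 and the third is November 17.
2 April 2018 lies within the daylight-saving period (11 March – 17 November), so Ishove Sector is on daylight time, UTC+01:30.
14:30 Ishove Sector − 1h30m = 13:00 UTC.
1 October 2017 is a Sunday, so the first Sunday is October 1 and the fourth is October 22.
1 April 2018 is a Sunday, so the first Friday is April 6.
At the standard offset (UTC−10:15), 13:00 UTC − 10h15m = 02:45 Orvand standard time.
The standard-time date in Orvand, 2 April 2018, lies within the daylight-saving period (22 October 2017 – 6 April 2018), so Orvand is on daylight time, UTC−09:15.
13:00 UTC − 9h15m = 03:45 Orvand.

03:45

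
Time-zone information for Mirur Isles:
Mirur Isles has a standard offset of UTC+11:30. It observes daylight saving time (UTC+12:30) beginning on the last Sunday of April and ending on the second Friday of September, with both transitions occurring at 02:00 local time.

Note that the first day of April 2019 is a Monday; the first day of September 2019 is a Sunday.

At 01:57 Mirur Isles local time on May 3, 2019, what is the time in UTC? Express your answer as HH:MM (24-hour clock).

1 April 2019 is a Monday, so Sundays fall on 7, 14, 21, 28; the last is April 28.
1 September 2019 is a Sunday, so the first Friday is September 6 and the second is September 13.
Daylight saving runs 28 April – 13 September; May 3, 2019 is inside that window, so Mirur Isles is at UTC+12:30.
01:57 local − 12h30m = 13:27 UTC (rolling into the previous day, 2 May 2019).

13:27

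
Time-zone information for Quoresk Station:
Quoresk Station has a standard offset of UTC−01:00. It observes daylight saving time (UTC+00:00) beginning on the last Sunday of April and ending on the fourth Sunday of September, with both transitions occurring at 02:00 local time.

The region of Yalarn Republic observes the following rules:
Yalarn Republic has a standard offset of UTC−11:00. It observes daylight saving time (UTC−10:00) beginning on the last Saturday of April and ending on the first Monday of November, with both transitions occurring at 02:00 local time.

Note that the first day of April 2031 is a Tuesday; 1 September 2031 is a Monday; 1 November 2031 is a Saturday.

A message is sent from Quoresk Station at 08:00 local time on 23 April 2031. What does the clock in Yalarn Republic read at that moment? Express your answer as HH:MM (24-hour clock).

1 April 2031 is a Tuesday, so Sundays fall on 6, 13, 20, 27; the last is April 27.
1 September 2031 is a Monday, so the first Sunday is September 7 and the fourth is September 28.
Daylight saving runs 27 April – 28 September; 23 April 2031 is outside that window, so Quoresk Station is on standard time at UTC−01:00.
08:00 Quoresk Station + 1h = 09:00 UTC.
1 April 2031 is a Tuesday, so Saturdays fall on 5, 12, 19, 26; the last is April 26.
1 November 2031 is a Saturday, so the first Monday is November 3.
At the standard offset (UTC−11:00), 09:00 UTC − 11h = 22:00 Yalarn Republic standard time (rolling into the previous day, 22 April 2031).
The standard-time date in Yalarn Republic, 22 April 2031, does not fall between 26 April and 3 November, so daylight saving is not in effect and Yalarn Republic is at UTC−11:00.
09:00 UTC − 11h = 22:00 Yalarn Republic (rolling into the previous day, 22 April 2031).

22:00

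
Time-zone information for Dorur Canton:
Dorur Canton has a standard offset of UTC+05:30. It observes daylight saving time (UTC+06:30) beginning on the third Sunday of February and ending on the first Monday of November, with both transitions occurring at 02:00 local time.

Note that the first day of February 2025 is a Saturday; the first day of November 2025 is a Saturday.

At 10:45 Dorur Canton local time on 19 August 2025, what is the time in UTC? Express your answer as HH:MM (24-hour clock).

04:15

1 February 2025 is a Saturday, so the first Sunday is February 2 and the third is February 16.
1 November 2025 is a Saturday, so the first Monday is November 3.
Daylight saving runs 16 February – 3 November; 19 August 2025 is inside that window, so Dorur Canton is at UTC+06:30.
10:45 local − 6h30m = 04:15 UTC.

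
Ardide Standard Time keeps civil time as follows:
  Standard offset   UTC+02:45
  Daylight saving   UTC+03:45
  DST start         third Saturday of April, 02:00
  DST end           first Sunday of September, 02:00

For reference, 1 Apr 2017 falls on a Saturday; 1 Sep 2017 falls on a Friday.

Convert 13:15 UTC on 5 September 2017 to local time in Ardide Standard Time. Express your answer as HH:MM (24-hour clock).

16:00

1 April 2017 is a Saturday, so the first Saturday is April 1 and the third is April 15.
1 September 2017 is a Friday, so the first Sunday is September 3.
At the standard offset (UTC+02:45), 13:15 UTC + 2h45m = 16:00 Ardide Standard Time standard time.
Daylight saving runs 15 April – 3 September; the standard-time date in Ardide Standard Time, 5 September 2017, is outside that window, so Ardide Standard Time is on standard time at UTC+02:45.
13:15 UTC + 2h45m = 16:00 local.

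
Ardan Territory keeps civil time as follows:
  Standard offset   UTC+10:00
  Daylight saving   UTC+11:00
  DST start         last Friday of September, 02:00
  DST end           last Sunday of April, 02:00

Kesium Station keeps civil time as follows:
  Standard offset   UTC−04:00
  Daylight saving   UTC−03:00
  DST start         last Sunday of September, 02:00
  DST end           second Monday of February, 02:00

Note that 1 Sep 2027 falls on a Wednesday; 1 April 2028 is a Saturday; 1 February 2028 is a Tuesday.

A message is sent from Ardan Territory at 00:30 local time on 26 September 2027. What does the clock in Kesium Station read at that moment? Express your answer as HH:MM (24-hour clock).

09:30

1 September 2027 is a Wednesday, so Fridays fall on 3, 10, 17, 24; the last is September 24.
1 April 2028 is a Saturday, so Sundays fall on 2, 9, 16, 23, 30; the last is April 30.
Daylight saving runs 24 September 2027 – 30 April 2028; 26 September 2027 is inside that window, so Ardan Territory is at UTC+11:00.
00:30 Ardan Territory − 11h = 13:30 UTC (rolling into the previous day, 25 September 2027).
1 September 2027 is a Wednesday, so Sundays fall on 5, 12, 19, 26; the last is September 26.
1 February 2028 is a Tuesday, so the first Monday is February 7 and the second is February 14.
At the standard offset (UTC−04:00), 13:30 UTC − 4h = 09:30 Kesium Station standard time.
The standard-time date in Kesium Station, 25 September 2027, is outside the daylight-saving period (26 September 2027 – 14 February 2028), so Kesium Station is on standard time, UTC−04:00.
13:30 UTC − 4h = 09:30 Kesium Station.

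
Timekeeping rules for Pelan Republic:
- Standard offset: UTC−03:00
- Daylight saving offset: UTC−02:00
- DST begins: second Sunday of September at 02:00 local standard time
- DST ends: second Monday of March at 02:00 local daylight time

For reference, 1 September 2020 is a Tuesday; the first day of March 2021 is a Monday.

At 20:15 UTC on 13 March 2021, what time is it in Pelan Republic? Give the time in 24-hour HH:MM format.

17:15

1 September 2020 is a Tuesday, so the first Sunday is September 6 and the second is September 13.
1 March 2021 is a Monday, so the first Monday is March 1 and the second is March 8.
At the standard offset (UTC−03:00), 20:15 UTC − 3h = 17:15 Pelan Republic standard time.
The standard-time date in Pelan Republic, 13 March 2021, is outside the daylight-saving period (13 September 2020 – 8 March 2021), so Pelan Republic is on standard time, UTC−03:00.
20:15 UTC − 3h = 17:15 local.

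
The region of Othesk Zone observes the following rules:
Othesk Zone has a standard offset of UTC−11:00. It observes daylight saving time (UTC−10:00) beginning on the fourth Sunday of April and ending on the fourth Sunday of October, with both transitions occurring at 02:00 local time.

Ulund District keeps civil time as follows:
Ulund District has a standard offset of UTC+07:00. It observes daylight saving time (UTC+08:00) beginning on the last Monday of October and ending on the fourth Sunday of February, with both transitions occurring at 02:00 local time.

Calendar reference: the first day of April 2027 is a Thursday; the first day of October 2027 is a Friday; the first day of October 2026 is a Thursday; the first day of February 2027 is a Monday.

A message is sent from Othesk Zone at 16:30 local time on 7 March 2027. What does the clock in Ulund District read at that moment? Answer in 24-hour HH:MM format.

1 April 2027 is a Thursday, so the first Sunday is April 4 and the fourth is April 25.
1 October 2027 is a Friday, so the first Sunday is October 3 and the fourth is October 24.
7 March 2027 is outside the daylight-saving period (25 April – 24 October), so Othesk Zone is on standard time, UTC−11:00.
16:30 Othesk Zone + 11h = 03:30 UTC (rolling into the next day, 8 March 2027).
1 October 2026 is a Thursday, so Mondays fall on 5, 12, 19, 26; the last is October 26.
1 February 2027 is a Monday, so the first Sunday is February 7 and the fourth is February 28.
At the standard offset (UTC+07:00), 03:30 UTC + 7h = 10:30 Ulund District standard time.
Daylight saving runs 26 October 2026 – 28 February 2027; the standard-time date in Ulund District, 8 March 2027, is outside that window, so Ulund District is on standard time at UTC+07:00.
03:30 UTC + 7h = 10:30 Ulund District.

10:30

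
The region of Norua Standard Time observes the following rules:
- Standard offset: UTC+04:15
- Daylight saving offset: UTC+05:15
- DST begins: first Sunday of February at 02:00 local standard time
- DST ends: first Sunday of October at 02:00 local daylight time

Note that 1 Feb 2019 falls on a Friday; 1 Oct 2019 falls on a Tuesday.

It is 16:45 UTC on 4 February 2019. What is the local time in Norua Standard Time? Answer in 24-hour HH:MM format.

1 February 2019 is a Friday, so the first Sunday is February 3.
1 October 2019 is a Tuesday, so the first Sunday is October 6.
At the standard offset (UTC+04:15), 16:45 UTC + 4h15m = 21:00 Norua Standard Time standard time.
Daylight saving runs 3 February – 6 October; the standard-time date in Norua Standard Time, 4 February 2019, is inside that window, so Norua Standard Time is at UTC+05:15.
16:45 UTC + 5h15m = 22:00 local.

22:00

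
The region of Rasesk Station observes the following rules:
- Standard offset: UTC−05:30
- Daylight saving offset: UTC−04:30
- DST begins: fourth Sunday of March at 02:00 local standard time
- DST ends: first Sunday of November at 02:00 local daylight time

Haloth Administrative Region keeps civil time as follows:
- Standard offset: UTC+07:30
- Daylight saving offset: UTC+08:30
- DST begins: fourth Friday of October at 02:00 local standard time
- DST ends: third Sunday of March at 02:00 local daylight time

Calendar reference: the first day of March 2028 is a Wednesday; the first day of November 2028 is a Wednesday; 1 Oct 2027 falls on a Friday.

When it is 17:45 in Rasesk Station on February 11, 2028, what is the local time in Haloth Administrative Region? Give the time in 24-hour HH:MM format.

1 March 2028 is a Wednesday, so the first Sunday is March 5 and the fourth is March 26.
1 November 2028 is a Wednesday, so the first Sunday is November 5.
Daylight saving runs 26 March – 5 November; February 11, 2028 is outside that window, so Rasesk Station is on standard time at UTC−05:30.
17:45 Rasesk Station + 5h30m = 23:15 UTC.
1 October 2027 is a Friday, so the first Friday is October 1 and the fourth is October 22.
1 March 2028 is a Wednesday, so the first Sunday is March 5 and the third is March 19.
At the standard offset (UTC+07:30), 23:15 UTC + 7h30m = 06:45 Haloth Administrative Region standard time (rolling into the next day, 12 February 2028).
The standard-time date in Haloth Administrative Region, February 12, 2028, lies within the daylight-saving period (22 October 2027 – 19 March 2028), so Haloth Administrative Region is on daylight time, UTC+08:30.
23:15 UTC + 8h30m = 07:45 Haloth Administrative Region (rolling into the next day, 12 February 2028).

07:45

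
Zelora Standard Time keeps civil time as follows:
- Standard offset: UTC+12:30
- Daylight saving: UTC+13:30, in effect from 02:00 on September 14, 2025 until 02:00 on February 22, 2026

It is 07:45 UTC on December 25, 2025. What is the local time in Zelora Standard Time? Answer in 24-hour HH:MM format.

21:15

At the standard offset (UTC+12:30), 07:45 UTC + 12h30m = 20:15 Zelora Standard Time standard time.
The standard-time date in Zelora Standard Time, December 25, 2025, lies within the daylight-saving period (14 September 2025 – 22 February 2026), so Zelora Standard Time is on daylight time, UTC+13:30.
07:45 UTC + 13h30m = 21:15 local.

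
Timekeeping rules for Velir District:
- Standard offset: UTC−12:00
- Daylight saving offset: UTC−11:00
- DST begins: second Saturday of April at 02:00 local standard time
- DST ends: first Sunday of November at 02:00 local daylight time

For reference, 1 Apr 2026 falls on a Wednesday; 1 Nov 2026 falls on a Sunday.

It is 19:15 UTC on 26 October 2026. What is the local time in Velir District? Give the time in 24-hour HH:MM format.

08:15

1 April 2026 is a Wednesday, so the first Saturday is April 4 and the second is April 11.
1 November 2026 is a Sunday, so the first Sunday is November 1.
At the standard offset (UTC−12:00), 19:15 UTC − 12h = 07:15 Velir District standard time.
The standard-time date in Velir District, 26 October 2026, falls between 11 April and 1 November, so daylight saving is in effect and Velir District is at UTC−11:00.
19:15 UTC − 11h = 08:15 local.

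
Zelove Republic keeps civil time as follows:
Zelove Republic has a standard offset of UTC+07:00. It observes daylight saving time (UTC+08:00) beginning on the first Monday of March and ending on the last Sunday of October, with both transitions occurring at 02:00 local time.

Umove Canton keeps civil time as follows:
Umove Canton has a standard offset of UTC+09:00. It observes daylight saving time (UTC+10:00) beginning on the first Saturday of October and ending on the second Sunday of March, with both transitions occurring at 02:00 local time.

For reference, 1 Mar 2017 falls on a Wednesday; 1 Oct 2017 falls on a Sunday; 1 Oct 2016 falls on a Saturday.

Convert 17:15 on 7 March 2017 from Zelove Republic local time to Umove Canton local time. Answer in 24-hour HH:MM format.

19:15

1 March 2017 is a Wednesday, so the first Monday is March 6.
1 October 2017 is a Sunday, so Sundays fall on 1, 8, 15, 22, 29; the last is October 29.
7 March 2017 falls between 6 March and 29 October, so daylight saving is in effect and Zelove Republic is at UTC+08:00.
17:15 Zelove Republic − 8h = 09:15 UTC.
1 October 2016 is a Saturday, so the first Saturday is October 1.
1 March 2017 is a Wednesday, so the first Sunday is March 5 and the second is March 12.
At the standard offset (UTC+09:00), 09:15 UTC + 9h = 18:15 Umove Canton standard time.
The standard-time date in Umove Canton, 7 March 2017, falls between 1 October 2016 and 12 March 2017, so daylight saving is in effect and Umove Canton is at UTC+10:00.
09:15 UTC + 10h = 19:15 Umove Canton.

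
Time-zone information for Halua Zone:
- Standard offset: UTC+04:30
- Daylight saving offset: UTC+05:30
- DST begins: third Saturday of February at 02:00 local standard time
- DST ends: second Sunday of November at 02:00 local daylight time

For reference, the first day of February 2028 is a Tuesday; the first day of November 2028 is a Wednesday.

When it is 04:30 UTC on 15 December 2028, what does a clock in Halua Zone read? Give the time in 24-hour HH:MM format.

1 February 2028 is a Tuesday, so the first Saturday is February 5 and the third is February 19.
1 November 2028 is a Wednesday, so the first Sunday is November 5 and the second is November 12.
At the standard offset (UTC+04:30), 04:30 UTC + 4h30m = 09:00 Halua Zone standard time.
Daylight saving runs 19 February – 12 November; the standard-time date in Halua Zone, 15 December 2028, is outside that window, so Halua Zone is on standard time at UTC+04:30.
04:30 UTC + 4h30m = 09:00 local.

09:00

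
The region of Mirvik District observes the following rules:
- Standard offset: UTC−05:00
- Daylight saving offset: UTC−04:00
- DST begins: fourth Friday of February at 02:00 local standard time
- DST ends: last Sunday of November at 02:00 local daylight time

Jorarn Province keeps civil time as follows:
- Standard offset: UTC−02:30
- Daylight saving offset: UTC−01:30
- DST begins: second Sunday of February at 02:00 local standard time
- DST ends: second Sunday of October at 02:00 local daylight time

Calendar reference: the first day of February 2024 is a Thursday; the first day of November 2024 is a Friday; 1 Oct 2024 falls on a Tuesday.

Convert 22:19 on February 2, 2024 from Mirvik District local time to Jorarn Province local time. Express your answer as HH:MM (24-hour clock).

00:49

1 February 2024 is a Thursday, so the first Friday is February 2 and the fourth is February 23.
1 November 2024 is a Friday, so Sundays fall on 3, 10, 17, 24; the last is November 24.
February 2, 2024 is outside the daylight-saving period (23 February – 24 November), so Mirvik District is on standard time, UTC−05:00.
22:19 Mirvik District + 5h = 03:19 UTC (rolling into the next day, 3 February 2024).
1 February 2024 is a Thursday, so the first Sunday is February 4 and the second is February 11.
1 October 2024 is a Tuesday, so the first Sunday is October 6 and the second is October 13.
At the standard offset (UTC−02:30), 03:19 UTC − 2h30m = 00:49 Jorarn Province standard time.
The standard-time date in Jorarn Province, February 3, 2024, does not fall between 11 February and 13 October, so daylight saving is not in effect and Jorarn Province is at UTC−02:30.
03:19 UTC − 2h30m = 00:49 Jorarn Province.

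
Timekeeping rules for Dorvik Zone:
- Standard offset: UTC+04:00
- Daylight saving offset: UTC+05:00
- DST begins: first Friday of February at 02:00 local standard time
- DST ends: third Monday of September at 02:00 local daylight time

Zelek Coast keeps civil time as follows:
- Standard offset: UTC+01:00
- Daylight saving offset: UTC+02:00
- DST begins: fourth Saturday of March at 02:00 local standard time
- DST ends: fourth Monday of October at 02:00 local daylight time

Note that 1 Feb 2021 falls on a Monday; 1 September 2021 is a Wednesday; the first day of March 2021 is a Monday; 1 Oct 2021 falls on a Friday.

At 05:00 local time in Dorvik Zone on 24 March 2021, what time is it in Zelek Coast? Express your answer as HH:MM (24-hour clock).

1 February 2021 is a Monday, so the first Friday is February 5.
1 September 2021 is a Wednesday, so the first Monday is September 6 and the third is September 20.
24 March 2021 lies within the daylight-saving period (5 February – 20 September), so Dorvik Zone is on daylight time, UTC+05:00.
05:00 Dorvik Zone − 5h = 00:00 UTC.
1 March 2021 is a Monday, so the first Saturday is March 6 and the fourth is March 27.
1 October 2021 is a Friday, so the first Monday is October 4 and the fourth is October 25.
At the standard offset (UTC+01:00), 00:00 UTC + 1h = 01:00 Zelek Coast standard time.
The standard-time date in Zelek Coast, 24 March 2021, does not fall between 27 March and 25 October, so daylight saving is not in effect and Zelek Coast is at UTC+01:00.
00:00 UTC + 1h = 01:00 Zelek Coast.

01:00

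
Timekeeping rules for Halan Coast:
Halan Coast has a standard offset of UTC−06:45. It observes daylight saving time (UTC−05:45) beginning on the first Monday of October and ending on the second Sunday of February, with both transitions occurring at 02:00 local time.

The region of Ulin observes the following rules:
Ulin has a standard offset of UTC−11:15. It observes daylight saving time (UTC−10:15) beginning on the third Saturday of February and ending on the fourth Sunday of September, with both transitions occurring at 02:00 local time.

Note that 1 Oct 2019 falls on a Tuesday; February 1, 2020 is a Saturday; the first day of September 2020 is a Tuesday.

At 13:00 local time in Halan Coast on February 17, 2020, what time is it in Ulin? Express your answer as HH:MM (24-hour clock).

09:30

1 October 2019 is a Tuesday, so the first Monday is October 7.
1 February 2020 is a Saturday, so the first Sunday is February 2 and the second is February 9.
February 17, 2020 does not fall between 7 October 2019 and 9 February 2020, so daylight saving is not in effect and Halan Coast is at UTC−06:45.
13:00 Halan Coast + 6h45m = 19:45 UTC.
1 February 2020 is a Saturday, so the first Saturday is February 1 and the third is February 15.
1 September 2020 is a Tuesday, so the first Sunday is September 6 and the fourth is September 27.
At the standard offset (UTC−11:15), 19:45 UTC − 11h15m = 08:30 Ulin standard time.
The standard-time date in Ulin, February 17, 2020, lies within the daylight-saving period (15 February – 27 September), so Ulin is on daylight time, UTC−10:15.
19:45 UTC − 10h15m = 09:30 Ulin.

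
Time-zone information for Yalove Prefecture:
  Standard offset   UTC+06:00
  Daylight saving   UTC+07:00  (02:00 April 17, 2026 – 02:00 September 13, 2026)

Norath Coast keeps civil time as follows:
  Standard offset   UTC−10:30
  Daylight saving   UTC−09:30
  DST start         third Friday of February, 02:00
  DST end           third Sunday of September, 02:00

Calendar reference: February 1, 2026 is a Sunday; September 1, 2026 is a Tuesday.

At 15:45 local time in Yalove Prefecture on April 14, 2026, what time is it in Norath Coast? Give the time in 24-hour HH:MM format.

00:15

April 14, 2026 does not fall between 17 April and 13 September, so daylight saving is not in effect and Yalove Prefecture is at UTC+06:00.
15:45 Yalove Prefecture − 6h = 09:45 UTC.
1 February 2026 is a Sunday, so the first Friday is February 6 and the third is February 20.
1 September 2026 is a Tuesday, so the first Sunday is September 6 and the third is September 20.
At the standard offset (UTC−10:30), 09:45 UTC − 10h30m = 23:15 Norath Coast standard time (rolling into the previous day, 13 April 2026).
The standard-time date in Norath Coast, April 13, 2026, lies within the daylight-saving period (20 February – 20 September), so Norath Coast is on daylight time, UTC−09:30.
09:45 UTC − 9h30m = 00:15 Norath Coast.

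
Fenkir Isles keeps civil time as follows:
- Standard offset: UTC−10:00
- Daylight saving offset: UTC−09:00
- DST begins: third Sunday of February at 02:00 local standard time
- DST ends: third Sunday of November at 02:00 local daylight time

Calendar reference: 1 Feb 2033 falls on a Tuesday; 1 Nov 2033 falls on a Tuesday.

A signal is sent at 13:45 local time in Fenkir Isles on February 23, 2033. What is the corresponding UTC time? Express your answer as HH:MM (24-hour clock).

22:45

1 February 2033 is a Tuesday, so the first Sunday is February 6 and the third is February 20.
1 November 2033 is a Tuesday, so the first Sunday is November 6 and the third is November 20.
Daylight saving runs 20 February – 20 November; February 23, 2033 is inside that window, so Fenkir Isles is at UTC−09:00.
13:45 local + 9h = 22:45 UTC.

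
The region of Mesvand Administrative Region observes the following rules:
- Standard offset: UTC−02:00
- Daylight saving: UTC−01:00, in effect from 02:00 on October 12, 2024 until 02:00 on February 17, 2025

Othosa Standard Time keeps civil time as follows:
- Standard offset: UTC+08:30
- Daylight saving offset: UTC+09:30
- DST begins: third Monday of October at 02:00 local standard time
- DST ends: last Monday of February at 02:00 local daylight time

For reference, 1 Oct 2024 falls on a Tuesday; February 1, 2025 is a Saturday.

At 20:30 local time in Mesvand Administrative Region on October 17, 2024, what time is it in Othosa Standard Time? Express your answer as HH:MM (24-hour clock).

06:00

Daylight saving runs 12 October 2024 – 17 February 2025; October 17, 2024 is inside that window, so Mesvand Administrative Region is at UTC−01:00.
20:30 Mesvand Administrative Region + 1h = 21:30 UTC.
1 October 2024 is a Tuesday, so the first Monday is October 7 and the third is October 21.
1 February 2025 is a Saturday, so Mondays fall on 3, 10, 17, 24; the last is February 24.
At the standard offset (UTC+08:30), 21:30 UTC + 8h30m = 06:00 Othosa Standard Time standard time (rolling into the next day, 18 October 2024).
Daylight saving runs 21 October 2024 – 24 February 2025; the standard-time date in Othosa Standard Time, October 18, 2024, is outside that window, so Othosa Standard Time is on standard time at UTC+08:30.
21:30 UTC + 8h30m = 06:00 Othosa Standard Time (rolling into the next day, 18 October 2024).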